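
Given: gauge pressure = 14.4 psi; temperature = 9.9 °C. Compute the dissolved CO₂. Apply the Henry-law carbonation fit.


vols = (P + 14.695)·(0.01821 + 0.09011·e^(−0.04·T))
vols = (14.4 + 14.695)·(0.01821 + 0.09011·e^(−0.04·9.9))

2.2943 volumes


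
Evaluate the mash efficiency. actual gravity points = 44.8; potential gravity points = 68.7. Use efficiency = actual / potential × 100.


efficiency = 44.8 / 68.7 × 100

65.2111 %


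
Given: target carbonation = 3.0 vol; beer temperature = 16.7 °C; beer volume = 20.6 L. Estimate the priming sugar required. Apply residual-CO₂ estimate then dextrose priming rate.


residual = 14.695·(0.01821 + 0.09011·e^(−0.04·T));  sugar = (target − residual)·4.0·V
residual = 14.695·(0.01821 + 0.09011·e^(−0.04·16.7)) = 0.9465
sugar = (3.0 − 0.9465)·4.0·20.6

169.2051 g


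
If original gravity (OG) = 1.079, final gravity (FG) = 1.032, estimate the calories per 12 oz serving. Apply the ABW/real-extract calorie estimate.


ABW = (OG−FG)·131.25·0.79/FG;  °P = 259 − 259/SG (for OG→OE and FG→AE);  RE = 0.1808·OE + 0.8192·AE;  Cal = (6.9·ABW + 4·(RE−0.1))·FG·3.55
ABW = (1.079 − 1.032)·131.25·0.79/1.032 = 4.7222
OE = 259 − 259/1.079 = 18.9629 °P
AE = 259 − 259/1.032 = 8.0310 °P
RE = 0.1808·18.9629 + 0.8192·8.0310 = 10.0075 °P
Cal = (6.9·4.7222 + 4·(10.0075−0.1))·1.032·3.55

264.5602 kcal


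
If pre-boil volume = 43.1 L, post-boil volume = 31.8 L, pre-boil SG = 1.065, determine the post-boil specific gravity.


SG_post = 1 + (SG_pre − 1)·V_pre/V_post
pts_pre = (1.065 − 1)·1000 = 65.0000
pts_post = 65.0000·43.1/31.8 = 88.0975
SG_post = 1 + 88.0975/1000

1.0881


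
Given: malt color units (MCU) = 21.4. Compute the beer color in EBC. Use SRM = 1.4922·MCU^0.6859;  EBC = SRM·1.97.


SRM = 1.4922·21.4^0.6859 = 12.1999
EBC = 12.1999·1.97

24.0339 EBC


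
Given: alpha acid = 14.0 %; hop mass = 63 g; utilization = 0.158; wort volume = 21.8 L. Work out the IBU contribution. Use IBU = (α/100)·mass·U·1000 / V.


IBU = (14.0/100)·63·0.158·1000 / 21.8

63.9248 IBU


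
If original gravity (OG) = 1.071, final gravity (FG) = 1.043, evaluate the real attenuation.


AA = (OG−FG)/(OG−1)·100;  RA = AA·0.8192
AA = (1.071 − 1.043)/(1.071 − 1)·100 = 39.4366
RA = 39.4366·0.8192

32.3065 %


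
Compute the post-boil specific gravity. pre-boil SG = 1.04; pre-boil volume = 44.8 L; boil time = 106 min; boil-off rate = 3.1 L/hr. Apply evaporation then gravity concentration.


V_post = V_pre − rate·(t/60);  SG_post = 1 + (SG_pre−1)·V_pre/V_post
V_post = 44.8 − 3.1·(106/60) = 39.3233
SG_post = 1 + (1.04 − 1)·44.8/39.3233

1.0456


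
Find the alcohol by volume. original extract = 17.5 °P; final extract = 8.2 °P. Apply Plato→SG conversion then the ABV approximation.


SG = 259/(259 − P);  ABV = (OG − FG)·131.25
OG = 259/(259 − 17.5) = 1.0725
FG = 259/(259 − 8.2) = 1.0327
ABV = (1.0725 − 1.0327)·131.25

5.2196 % ABV


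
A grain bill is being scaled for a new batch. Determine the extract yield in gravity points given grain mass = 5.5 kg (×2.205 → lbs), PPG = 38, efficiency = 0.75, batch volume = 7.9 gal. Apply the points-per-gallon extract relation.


points = lbs × PPG × eff / vol
lbs = 5.5 × 2.205 = 12.1275
points = 12.1275 × 38 × 0.75 / 7.9

43.7511 points


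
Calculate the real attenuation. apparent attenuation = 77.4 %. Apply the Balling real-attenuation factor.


RA = AA · 0.8192
RA = 77.4 · 0.8192

63.4061 %


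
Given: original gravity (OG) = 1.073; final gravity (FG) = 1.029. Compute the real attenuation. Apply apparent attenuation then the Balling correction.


AA = (OG−FG)/(OG−1)·100;  RA = AA·0.8192
AA = (1.073 − 1.029)/(1.073 − 1)·100 = 60.2740
RA = 60.2740·0.8192

49.3764 %


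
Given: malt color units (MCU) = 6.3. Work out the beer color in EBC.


SRM = 1.4922·MCU^0.6859;  EBC = SRM·1.97
SRM = 1.4922·6.3^0.6859 = 5.2734
EBC = 5.2734·1.97

10.3887 EBC


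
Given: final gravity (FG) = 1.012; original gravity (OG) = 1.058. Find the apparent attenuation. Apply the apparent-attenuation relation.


AA = (OG − FG)/(OG − 1) · 100
AA = (1.058 − 1.012)/(1.058 − 1) · 100

79.3103 %


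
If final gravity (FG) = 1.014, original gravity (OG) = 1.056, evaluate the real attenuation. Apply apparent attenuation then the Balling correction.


AA = (OG−FG)/(OG−1)·100;  RA = AA·0.8192
AA = (1.056 − 1.014)/(1.056 − 1)·100 = 75.0000
RA = 75.0000·0.8192

61.4400 %


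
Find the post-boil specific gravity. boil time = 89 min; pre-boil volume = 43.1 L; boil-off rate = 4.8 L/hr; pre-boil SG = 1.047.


V_post = V_pre − rate·(t/60);  SG_post = 1 + (SG_pre−1)·V_pre/V_post
V_post = 43.1 − 4.8·(89/60) = 35.9800
SG_post = 1 + (1.047 − 1)·43.1/35.9800

1.0563


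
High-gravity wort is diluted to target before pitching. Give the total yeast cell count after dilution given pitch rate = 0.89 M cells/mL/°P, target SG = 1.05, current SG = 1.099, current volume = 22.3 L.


V_w = V·((SG_c−1)/(SG_t−1)−1);  °P = 259 − 259/SG_t;  cells = rate·(V+V_w)·°P
V_w = 22.3·((1.099−1)/(1.05−1)−1) = 21.8540
V_final = 22.3 + 21.8540 = 44.1540
°P = 259 − 259/1.05 = 12.3333
cells = 0.89·44.1540·12.3333

484.6637 billion cells


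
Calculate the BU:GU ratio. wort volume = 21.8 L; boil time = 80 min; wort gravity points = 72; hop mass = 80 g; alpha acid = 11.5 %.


U = 1.65·0.000125^(GP/1000)·(1−e^(−0.04t))/4.15;  IBU = (α/100)·m·U·1000/V;  BU:GU = IBU/GP
U = 1.65·0.000125^(72/1000)·(1−e^(−0.04·80))/4.15 = 0.1997
IBU = (11.5/100)·80·0.1997·1000/21.8 = 84.2696
BU:GU = 84.2696/72

1.1704


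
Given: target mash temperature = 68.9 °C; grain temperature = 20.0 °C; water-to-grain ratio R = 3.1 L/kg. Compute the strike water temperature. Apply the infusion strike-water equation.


T_strike = (0.41/R)·(T_mash − T_grain) + T_mash
T_strike = (0.41/3.1)·(68.9 − 20.0) + 68.9

75.3674 °C


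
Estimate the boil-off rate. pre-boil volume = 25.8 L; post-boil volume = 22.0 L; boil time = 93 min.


rate = (V_pre − V_post) / (t_min/60)
rate = (25.8 − 22.0) / (93/60)

2.4516 L/hr


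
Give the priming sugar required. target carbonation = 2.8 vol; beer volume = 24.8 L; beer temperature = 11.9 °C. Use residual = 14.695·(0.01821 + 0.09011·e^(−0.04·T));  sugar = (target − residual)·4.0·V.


residual = 14.695·(0.01821 + 0.09011·e^(−0.04·11.9)) = 1.0903
sugar = (2.8 − 1.0903)·4.0·24.8

169.6070 g


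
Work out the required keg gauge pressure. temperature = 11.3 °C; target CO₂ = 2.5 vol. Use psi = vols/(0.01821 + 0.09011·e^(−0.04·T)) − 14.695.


psi = 2.5/(0.01821 + 0.09011·e^(−0.04·11.3)) − 14.695

18.3948 psi


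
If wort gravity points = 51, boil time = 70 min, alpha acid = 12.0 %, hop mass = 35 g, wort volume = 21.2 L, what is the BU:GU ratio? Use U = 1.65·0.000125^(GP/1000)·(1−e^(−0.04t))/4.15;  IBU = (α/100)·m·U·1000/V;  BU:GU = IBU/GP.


U = 1.65·0.000125^(51/1000)·(1−e^(−0.04·70))/4.15 = 0.2361
IBU = (12.0/100)·35·0.2361·1000/21.2 = 46.7784
BU:GU = 46.7784/51

0.9172


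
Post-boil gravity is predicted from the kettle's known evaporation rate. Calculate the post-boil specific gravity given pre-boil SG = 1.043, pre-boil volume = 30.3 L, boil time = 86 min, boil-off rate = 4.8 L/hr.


V_post = V_pre − rate·(t/60);  SG_post = 1 + (SG_pre−1)·V_pre/V_post
V_post = 30.3 − 4.8·(86/60) = 23.4200
SG_post = 1 + (1.043 − 1)·30.3/23.4200

1.0556


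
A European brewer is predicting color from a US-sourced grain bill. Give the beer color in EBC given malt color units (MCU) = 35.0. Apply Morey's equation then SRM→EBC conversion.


SRM = 1.4922·MCU^0.6859;  EBC = SRM·1.97
SRM = 1.4922·35.0^0.6859 = 17.0963
EBC = 17.0963·1.97

33.6798 EBC


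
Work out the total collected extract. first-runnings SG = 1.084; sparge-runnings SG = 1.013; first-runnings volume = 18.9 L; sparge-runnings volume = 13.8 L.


total = Σ (SG_i − 1)·1000·V_i
first = (1.084 − 1)·1000·18.9 = 1587.6000
sparge = (1.013 − 1)·1000·13.8 = 179.4000
total = 1587.6000 + 179.4000

1767.0000 gravity·L


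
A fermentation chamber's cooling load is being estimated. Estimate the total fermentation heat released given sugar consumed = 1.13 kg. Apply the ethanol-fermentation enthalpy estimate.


Q = m_sugar · 590 kJ/kg
Q = 1.13 · 590

666.7000 kJ


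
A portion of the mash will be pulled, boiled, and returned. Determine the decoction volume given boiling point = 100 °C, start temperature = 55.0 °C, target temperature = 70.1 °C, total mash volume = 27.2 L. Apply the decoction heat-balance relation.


V_dec = V_total·(T_target − T_start)/(T_boil − T_start)
V_dec = 27.2·(70.1 − 55.0)/(100 − 55.0)

9.1271 L


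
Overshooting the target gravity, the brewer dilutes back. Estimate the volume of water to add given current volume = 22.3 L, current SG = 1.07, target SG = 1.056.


V_water = V·((SG_curr − 1)/(SG_target − 1) − 1)
V_water = 22.3·((1.07 − 1)/(1.056 − 1) − 1)

5.5750 L


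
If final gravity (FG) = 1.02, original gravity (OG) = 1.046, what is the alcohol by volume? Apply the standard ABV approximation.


ABV = (OG − FG) · 131.25
ABV = (1.046 − 1.02) · 131.25

3.4125 % ABV


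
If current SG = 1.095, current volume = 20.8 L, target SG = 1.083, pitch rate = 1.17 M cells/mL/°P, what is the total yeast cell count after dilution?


V_w = V·((SG_c−1)/(SG_t−1)−1);  °P = 259 − 259/SG_t;  cells = rate·(V+V_w)·°P
V_w = 20.8·((1.095−1)/(1.083−1)−1) = 3.0072
V_final = 20.8 + 3.0072 = 23.8072
°P = 259 − 259/1.083 = 19.8495
cells = 1.17·23.8072·19.8495

552.8968 billion cells


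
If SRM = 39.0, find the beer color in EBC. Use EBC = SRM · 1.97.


EBC = 39.0 · 1.97

76.8300 EBC


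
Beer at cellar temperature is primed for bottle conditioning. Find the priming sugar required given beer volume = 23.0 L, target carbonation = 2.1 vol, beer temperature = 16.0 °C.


residual = 14.695·(0.01821 + 0.09011·e^(−0.04·T));  sugar = (target − residual)·4.0·V
residual = 14.695·(0.01821 + 0.09011·e^(−0.04·16.0)) = 0.9658
sugar = (2.1 − 0.9658)·4.0·23.0

104.3447 g


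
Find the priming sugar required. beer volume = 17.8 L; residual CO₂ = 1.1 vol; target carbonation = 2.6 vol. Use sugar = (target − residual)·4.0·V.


sugar = (2.6 − 1.1)·4.0·17.8

106.8000 g


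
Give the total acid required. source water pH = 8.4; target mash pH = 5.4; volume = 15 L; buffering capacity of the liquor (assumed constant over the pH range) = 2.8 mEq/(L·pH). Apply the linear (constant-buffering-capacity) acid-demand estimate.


acid = buffering capacity · (pH_source − pH_target) · V
acid = 2.8 · (8.4 − 5.4) · 15

126.0000 mEq


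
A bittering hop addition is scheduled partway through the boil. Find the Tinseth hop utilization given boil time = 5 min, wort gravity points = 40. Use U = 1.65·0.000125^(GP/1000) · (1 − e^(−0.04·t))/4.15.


bigness = 1.65·0.000125^(40/1000) = 1.1518
boil_factor = (1 − e^(−0.04·5))/4.15 = 0.0437
U = 1.1518 · 0.0437

0.0503


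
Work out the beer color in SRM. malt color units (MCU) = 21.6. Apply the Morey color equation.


SRM = 1.4922 · MCU^0.6859
SRM = 1.4922 · 21.6^0.6859

12.2780 SRM


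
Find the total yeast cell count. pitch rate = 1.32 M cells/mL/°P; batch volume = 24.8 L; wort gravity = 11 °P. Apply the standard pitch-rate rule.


cells (billions) = rate · V_L · °P
cells = 1.32 · 24.8 · 11

360.0960 billion cells


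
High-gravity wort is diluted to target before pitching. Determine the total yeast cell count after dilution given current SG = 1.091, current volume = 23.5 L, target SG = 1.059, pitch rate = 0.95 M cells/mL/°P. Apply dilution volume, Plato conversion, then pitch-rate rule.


V_w = V·((SG_c−1)/(SG_t−1)−1);  °P = 259 − 259/SG_t;  cells = rate·(V+V_w)·°P
V_w = 23.5·((1.091−1)/(1.059−1)−1) = 12.7458
V_final = 23.5 + 12.7458 = 36.2458
°P = 259 − 259/1.059 = 14.4297
cells = 0.95·36.2458·14.4297

496.8630 billion cells


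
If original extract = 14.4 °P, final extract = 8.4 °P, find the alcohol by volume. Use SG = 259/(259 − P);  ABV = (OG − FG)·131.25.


OG = 259/(259 − 14.4) = 1.0589
FG = 259/(259 − 8.4) = 1.0335
ABV = (1.0589 − 1.0335)·131.25

3.3275 % ABV


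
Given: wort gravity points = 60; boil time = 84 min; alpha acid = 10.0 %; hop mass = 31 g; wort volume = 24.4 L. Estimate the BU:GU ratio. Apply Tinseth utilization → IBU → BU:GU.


U = 1.65·0.000125^(GP/1000)·(1−e^(−0.04t))/4.15;  IBU = (α/100)·m·U·1000/V;  BU:GU = IBU/GP
U = 1.65·0.000125^(60/1000)·(1−e^(−0.04·84))/4.15 = 0.2238
IBU = (10.0/100)·31·0.2238·1000/24.4 = 28.4360
BU:GU = 28.4360/60

0.4739


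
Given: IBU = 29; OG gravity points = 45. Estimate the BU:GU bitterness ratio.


BU:GU = IBU / OG_points
BU:GU = 29 / 45

0.6444


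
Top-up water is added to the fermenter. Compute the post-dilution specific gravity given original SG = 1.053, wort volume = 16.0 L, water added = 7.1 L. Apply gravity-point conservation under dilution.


SG_new = 1 + (SG_old − 1)·V_old/(V_old + V_water)
pts = (1.053 − 1)·1000·16.0/(16.0 + 7.1) = 36.7100
SG_new = 1 + 36.7100/1000

1.0367


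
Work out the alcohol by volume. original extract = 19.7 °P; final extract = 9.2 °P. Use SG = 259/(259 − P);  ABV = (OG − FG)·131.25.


OG = 259/(259 − 19.7) = 1.0823
FG = 259/(259 − 9.2) = 1.0368
ABV = (1.0823 − 1.0368)·131.25

5.9711 % ABV


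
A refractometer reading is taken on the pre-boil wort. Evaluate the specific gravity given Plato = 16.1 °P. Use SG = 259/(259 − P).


SG = 259/(259 − 16.1)

1.0663


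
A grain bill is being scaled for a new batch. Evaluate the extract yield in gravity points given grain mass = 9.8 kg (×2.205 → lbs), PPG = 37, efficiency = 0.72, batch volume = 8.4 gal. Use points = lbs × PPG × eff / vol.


lbs = 9.8 × 2.205 = 21.6090
points = 21.6090 × 37 × 0.72 / 8.4

68.5314 points


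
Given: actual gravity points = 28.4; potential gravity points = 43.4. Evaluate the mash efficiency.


efficiency = actual / potential × 100
efficiency = 28.4 / 43.4 × 100

65.4378 %


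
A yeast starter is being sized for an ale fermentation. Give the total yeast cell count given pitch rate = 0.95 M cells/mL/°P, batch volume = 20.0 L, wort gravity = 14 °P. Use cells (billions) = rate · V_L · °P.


cells = 0.95 · 20.0 · 14

266.0000 billion cells


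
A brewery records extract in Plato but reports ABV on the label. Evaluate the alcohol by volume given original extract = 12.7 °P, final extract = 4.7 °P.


SG = 259/(259 − P);  ABV = (OG − FG)·131.25
OG = 259/(259 − 12.7) = 1.0516
FG = 259/(259 − 4.7) = 1.0185
ABV = (1.0516 − 1.0185)·131.25

4.3419 % ABV


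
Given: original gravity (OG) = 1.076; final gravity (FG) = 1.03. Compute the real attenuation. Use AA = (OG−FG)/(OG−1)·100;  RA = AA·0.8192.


AA = (1.076 − 1.03)/(1.076 − 1)·100 = 60.5263
RA = 60.5263·0.8192

49.5832 %


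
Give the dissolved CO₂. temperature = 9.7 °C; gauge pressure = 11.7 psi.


vols = (P + 14.695)·(0.01821 + 0.09011·e^(−0.04·T))
vols = (11.7 + 14.695)·(0.01821 + 0.09011·e^(−0.04·9.7))

2.0942 volumes


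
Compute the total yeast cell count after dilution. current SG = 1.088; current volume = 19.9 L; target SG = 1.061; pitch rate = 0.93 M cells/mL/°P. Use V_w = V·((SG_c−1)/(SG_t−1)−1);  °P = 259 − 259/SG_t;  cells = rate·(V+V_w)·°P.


V_w = 19.9·((1.088−1)/(1.061−1)−1) = 8.8082
V_final = 19.9 + 8.8082 = 28.7082
°P = 259 − 259/1.061 = 14.8907
cells = 0.93·28.7082·14.8907

397.5604 billion cells


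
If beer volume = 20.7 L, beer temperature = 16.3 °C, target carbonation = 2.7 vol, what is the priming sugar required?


residual = 14.695·(0.01821 + 0.09011·e^(−0.04·T));  sugar = (target − residual)·4.0·V
residual = 14.695·(0.01821 + 0.09011·e^(−0.04·16.3)) = 0.9575
sugar = (2.7 − 0.9575)·4.0·20.7

144.2798 g


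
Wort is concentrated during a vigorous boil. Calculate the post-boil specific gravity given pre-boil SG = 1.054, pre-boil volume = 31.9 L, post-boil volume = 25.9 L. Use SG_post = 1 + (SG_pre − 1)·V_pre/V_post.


pts_pre = (1.054 − 1)·1000 = 54.0000
pts_post = 54.0000·31.9/25.9 = 66.5097
SG_post = 1 + 66.5097/1000

1.0665


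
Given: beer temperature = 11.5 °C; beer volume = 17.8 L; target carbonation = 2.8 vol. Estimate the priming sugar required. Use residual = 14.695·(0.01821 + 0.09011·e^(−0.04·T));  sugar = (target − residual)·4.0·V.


residual = 14.695·(0.01821 + 0.09011·e^(−0.04·11.5)) = 1.1035
sugar = (2.8 − 1.1035)·4.0·17.8

120.7893 g


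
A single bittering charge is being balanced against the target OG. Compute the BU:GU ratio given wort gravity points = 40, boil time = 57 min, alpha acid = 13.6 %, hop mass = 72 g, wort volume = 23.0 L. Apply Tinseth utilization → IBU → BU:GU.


U = 1.65·0.000125^(GP/1000)·(1−e^(−0.04t))/4.15;  IBU = (α/100)·m·U·1000/V;  BU:GU = IBU/GP
U = 1.65·0.000125^(40/1000)·(1−e^(−0.04·57))/4.15 = 0.2491
IBU = (13.6/100)·72·0.2491·1000/23.0 = 106.0705
BU:GU = 106.0705/40

2.6518


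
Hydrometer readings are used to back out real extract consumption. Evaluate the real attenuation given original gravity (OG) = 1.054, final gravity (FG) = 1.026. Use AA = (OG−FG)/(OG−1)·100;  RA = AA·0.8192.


AA = (1.054 − 1.026)/(1.054 − 1)·100 = 51.8519
RA = 51.8519·0.8192

42.4770 %


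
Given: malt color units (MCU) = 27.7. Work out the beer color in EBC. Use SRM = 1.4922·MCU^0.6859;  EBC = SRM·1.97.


SRM = 1.4922·27.7^0.6859 = 14.5621
EBC = 14.5621·1.97

28.6873 EBC


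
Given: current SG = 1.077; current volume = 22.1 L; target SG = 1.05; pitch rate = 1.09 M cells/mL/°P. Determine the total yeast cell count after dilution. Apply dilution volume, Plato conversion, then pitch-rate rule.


V_w = V·((SG_c−1)/(SG_t−1)−1);  °P = 259 − 259/SG_t;  cells = rate·(V+V_w)·°P
V_w = 22.1·((1.077−1)/(1.05−1)−1) = 11.9340
V_final = 22.1 + 11.9340 = 34.0340
°P = 259 − 259/1.05 = 12.3333
cells = 1.09·34.0340·12.3333

457.5304 billion cells


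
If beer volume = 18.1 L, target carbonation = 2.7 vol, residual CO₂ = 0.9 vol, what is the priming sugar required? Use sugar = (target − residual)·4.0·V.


sugar = (2.7 − 0.9)·4.0·18.1

130.3200 g


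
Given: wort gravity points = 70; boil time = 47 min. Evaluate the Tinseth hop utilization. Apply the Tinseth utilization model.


U = 1.65·0.000125^(GP/1000) · (1 − e^(−0.04·t))/4.15
bigness = 1.65·0.000125^(70/1000) = 0.8796
boil_factor = (1 − e^(−0.04·47))/4.15 = 0.2042
U = 0.8796 · 0.2042

0.1796


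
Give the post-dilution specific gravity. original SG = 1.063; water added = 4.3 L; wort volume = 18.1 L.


SG_new = 1 + (SG_old − 1)·V_old/(V_old + V_water)
pts = (1.063 − 1)·1000·18.1/(18.1 + 4.3) = 50.9062
SG_new = 1 + 50.9062/1000

1.0509


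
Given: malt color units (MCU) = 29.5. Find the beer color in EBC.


SRM = 1.4922·MCU^0.6859;  EBC = SRM·1.97
SRM = 1.4922·29.5^0.6859 = 15.2047
EBC = 15.2047·1.97

29.9533 EBC


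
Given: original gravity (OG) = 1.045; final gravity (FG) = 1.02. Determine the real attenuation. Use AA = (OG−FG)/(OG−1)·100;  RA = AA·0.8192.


AA = (1.045 − 1.02)/(1.045 − 1)·100 = 55.5556
RA = 55.5556·0.8192

45.5111 %


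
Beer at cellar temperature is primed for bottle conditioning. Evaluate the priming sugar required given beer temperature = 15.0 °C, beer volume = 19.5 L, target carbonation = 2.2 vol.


residual = 14.695·(0.01821 + 0.09011·e^(−0.04·T));  sugar = (target − residual)·4.0·V
residual = 14.695·(0.01821 + 0.09011·e^(−0.04·15.0)) = 0.9943
sugar = (2.2 − 0.9943)·4.0·19.5

94.0435 g


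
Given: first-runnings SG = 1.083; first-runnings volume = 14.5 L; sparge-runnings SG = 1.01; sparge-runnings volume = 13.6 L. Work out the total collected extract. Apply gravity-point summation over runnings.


total = Σ (SG_i − 1)·1000·V_i
first = (1.083 − 1)·1000·14.5 = 1203.5000
sparge = (1.01 − 1)·1000·13.6 = 136.0000
total = 1203.5000 + 136.0000

1339.5000 gravity·L


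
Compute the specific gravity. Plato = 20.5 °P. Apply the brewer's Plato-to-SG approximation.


SG = 259/(259 − P)
SG = 259/(259 − 20.5)

1.0860


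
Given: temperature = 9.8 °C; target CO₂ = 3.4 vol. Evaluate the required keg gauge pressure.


psi = vols/(0.01821 + 0.09011·e^(−0.04·T)) − 14.695
psi = 3.4/(0.01821 + 0.09011·e^(−0.04·9.8)) − 14.695

28.2898 psi


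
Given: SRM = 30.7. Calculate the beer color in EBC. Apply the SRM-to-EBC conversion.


EBC = SRM · 1.97
EBC = 30.7 · 1.97

60.4790 EBC


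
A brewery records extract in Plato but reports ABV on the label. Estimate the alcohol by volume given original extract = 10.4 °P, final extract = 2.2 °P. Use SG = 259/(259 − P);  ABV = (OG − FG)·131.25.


OG = 259/(259 − 10.4) = 1.0418
FG = 259/(259 − 2.2) = 1.0086
ABV = (1.0418 − 1.0086)·131.25

4.3663 % ABV


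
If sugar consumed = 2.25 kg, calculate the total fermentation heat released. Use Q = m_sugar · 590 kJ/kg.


Q = 2.25 · 590

1327.5000 kJ


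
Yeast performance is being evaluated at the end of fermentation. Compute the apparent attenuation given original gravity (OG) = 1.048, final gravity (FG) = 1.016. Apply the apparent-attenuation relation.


AA = (OG − FG)/(OG − 1) · 100
AA = (1.048 − 1.016)/(1.048 − 1) · 100

66.6667 %


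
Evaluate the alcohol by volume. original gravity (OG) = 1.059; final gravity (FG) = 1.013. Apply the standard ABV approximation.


ABV = (OG − FG) · 131.25
ABV = (1.059 − 1.013) · 131.25

6.0375 % ABV


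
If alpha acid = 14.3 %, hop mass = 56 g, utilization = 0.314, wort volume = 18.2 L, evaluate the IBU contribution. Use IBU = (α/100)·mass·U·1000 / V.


IBU = (14.3/100)·56·0.314·1000 / 18.2

138.1600 IBU


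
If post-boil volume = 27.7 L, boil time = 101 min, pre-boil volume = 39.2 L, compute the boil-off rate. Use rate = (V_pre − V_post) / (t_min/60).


rate = (39.2 − 27.7) / (101/60)

6.8317 L/hr


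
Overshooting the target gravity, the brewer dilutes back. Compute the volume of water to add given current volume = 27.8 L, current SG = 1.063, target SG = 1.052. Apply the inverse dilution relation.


V_water = V·((SG_curr − 1)/(SG_target − 1) − 1)
V_water = 27.8·((1.063 − 1)/(1.052 − 1) − 1)

5.8808 L


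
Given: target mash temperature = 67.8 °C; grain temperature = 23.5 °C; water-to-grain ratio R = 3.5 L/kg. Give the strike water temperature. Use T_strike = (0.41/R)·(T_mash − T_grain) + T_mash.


T_strike = (0.41/3.5)·(67.8 − 23.5) + 67.8

72.9894 °C


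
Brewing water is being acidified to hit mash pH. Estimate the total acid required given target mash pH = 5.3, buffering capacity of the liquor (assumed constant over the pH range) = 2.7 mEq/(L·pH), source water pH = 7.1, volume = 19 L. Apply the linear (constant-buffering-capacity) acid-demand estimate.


acid = buffering capacity · (pH_source − pH_target) · V
acid = 2.7 · (7.1 − 5.3) · 19

92.3400 mEq


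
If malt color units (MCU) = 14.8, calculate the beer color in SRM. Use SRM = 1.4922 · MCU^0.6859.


SRM = 1.4922 · 14.8^0.6859

9.4735 SRM


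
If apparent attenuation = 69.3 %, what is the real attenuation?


RA = AA · 0.8192
RA = 69.3 · 0.8192

56.7706 %


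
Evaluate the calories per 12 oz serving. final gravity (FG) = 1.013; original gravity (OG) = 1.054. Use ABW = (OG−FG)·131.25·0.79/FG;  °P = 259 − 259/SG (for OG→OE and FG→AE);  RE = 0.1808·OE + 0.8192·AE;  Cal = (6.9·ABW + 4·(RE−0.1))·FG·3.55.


ABW = (1.054 − 1.013)·131.25·0.79/1.013 = 4.1966
OE = 259 − 259/1.054 = 13.2694 °P
AE = 259 − 259/1.013 = 3.3238 °P
RE = 0.1808·13.2694 + 0.8192·3.3238 = 5.1220 °P
Cal = (6.9·4.1966 + 4·(5.1220−0.1))·1.013·3.55

176.3718 kcal


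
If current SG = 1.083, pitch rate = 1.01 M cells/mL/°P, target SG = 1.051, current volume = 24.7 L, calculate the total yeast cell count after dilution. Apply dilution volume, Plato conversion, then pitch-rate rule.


V_w = V·((SG_c−1)/(SG_t−1)−1);  °P = 259 − 259/SG_t;  cells = rate·(V+V_w)·°P
V_w = 24.7·((1.083−1)/(1.051−1)−1) = 15.4980
V_final = 24.7 + 15.4980 = 40.1980
°P = 259 − 259/1.051 = 12.5680
cells = 1.01·40.1980·12.5680

510.2623 billion cells


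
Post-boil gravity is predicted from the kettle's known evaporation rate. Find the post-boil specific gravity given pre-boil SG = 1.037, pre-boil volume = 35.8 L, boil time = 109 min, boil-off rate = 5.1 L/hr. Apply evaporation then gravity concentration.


V_post = V_pre − rate·(t/60);  SG_post = 1 + (SG_pre−1)·V_pre/V_post
V_post = 35.8 − 5.1·(109/60) = 26.5350
SG_post = 1 + (1.037 − 1)·35.8/26.5350

1.0499


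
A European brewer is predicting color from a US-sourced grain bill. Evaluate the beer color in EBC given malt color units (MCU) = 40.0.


SRM = 1.4922·MCU^0.6859;  EBC = SRM·1.97
SRM = 1.4922·40.0^0.6859 = 18.7361
EBC = 18.7361·1.97

36.9102 EBC


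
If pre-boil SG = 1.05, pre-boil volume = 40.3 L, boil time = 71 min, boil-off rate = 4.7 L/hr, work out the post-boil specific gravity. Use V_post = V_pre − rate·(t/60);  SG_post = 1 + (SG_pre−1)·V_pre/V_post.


V_post = 40.3 − 4.7·(71/60) = 34.7383
SG_post = 1 + (1.05 − 1)·40.3/34.7383

1.0580


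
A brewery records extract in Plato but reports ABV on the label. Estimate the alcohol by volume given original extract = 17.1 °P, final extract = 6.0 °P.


SG = 259/(259 − P);  ABV = (OG − FG)·131.25
OG = 259/(259 − 17.1) = 1.0707
FG = 259/(259 − 6.0) = 1.0237
ABV = (1.0707 − 1.0237)·131.25

6.1655 % ABV


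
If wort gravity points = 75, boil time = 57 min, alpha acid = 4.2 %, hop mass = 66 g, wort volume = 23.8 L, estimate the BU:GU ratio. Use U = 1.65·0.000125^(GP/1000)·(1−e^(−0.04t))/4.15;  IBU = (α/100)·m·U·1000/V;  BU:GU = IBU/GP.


U = 1.65·0.000125^(75/1000)·(1−e^(−0.04·57))/4.15 = 0.1819
IBU = (4.2/100)·66·0.1819·1000/23.8 = 21.1865
BU:GU = 21.1865/75

0.2825


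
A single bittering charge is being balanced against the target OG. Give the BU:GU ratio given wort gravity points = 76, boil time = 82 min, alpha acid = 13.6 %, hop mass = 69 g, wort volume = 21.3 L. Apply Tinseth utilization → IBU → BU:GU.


U = 1.65·0.000125^(GP/1000)·(1−e^(−0.04t))/4.15;  IBU = (α/100)·m·U·1000/V;  BU:GU = IBU/GP
U = 1.65·0.000125^(76/1000)·(1−e^(−0.04·82))/4.15 = 0.1933
IBU = (13.6/100)·69·0.1933·1000/21.3 = 85.1437
BU:GU = 85.1437/76

1.1203


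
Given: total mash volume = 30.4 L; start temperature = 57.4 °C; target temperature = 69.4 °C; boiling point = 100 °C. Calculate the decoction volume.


V_dec = V_total·(T_target − T_start)/(T_boil − T_start)
V_dec = 30.4·(69.4 − 57.4)/(100 − 57.4)

8.5634 L


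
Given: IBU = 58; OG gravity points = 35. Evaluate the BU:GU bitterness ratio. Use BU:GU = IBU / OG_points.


BU:GU = 58 / 35

1.6571


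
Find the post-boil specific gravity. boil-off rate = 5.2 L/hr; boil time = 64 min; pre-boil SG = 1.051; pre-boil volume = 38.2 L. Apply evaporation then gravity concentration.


V_post = V_pre − rate·(t/60);  SG_post = 1 + (SG_pre−1)·V_pre/V_post
V_post = 38.2 − 5.2·(64/60) = 32.6533
SG_post = 1 + (1.051 − 1)·38.2/32.6533

1.0597


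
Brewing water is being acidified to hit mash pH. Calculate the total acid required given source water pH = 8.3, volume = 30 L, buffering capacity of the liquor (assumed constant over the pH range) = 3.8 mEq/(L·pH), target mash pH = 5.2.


acid = buffering capacity · (pH_source − pH_target) · V
acid = 3.8 · (8.3 − 5.2) · 30

353.4000 mEq


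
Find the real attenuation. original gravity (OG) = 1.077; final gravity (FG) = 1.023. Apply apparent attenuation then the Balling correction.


AA = (OG−FG)/(OG−1)·100;  RA = AA·0.8192
AA = (1.077 − 1.023)/(1.077 − 1)·100 = 70.1299
RA = 70.1299·0.8192

57.4504 %


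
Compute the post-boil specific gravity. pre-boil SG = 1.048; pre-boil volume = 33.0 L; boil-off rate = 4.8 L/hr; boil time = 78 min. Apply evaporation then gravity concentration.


V_post = V_pre − rate·(t/60);  SG_post = 1 + (SG_pre−1)·V_pre/V_post
V_post = 33.0 − 4.8·(78/60) = 26.7600
SG_post = 1 + (1.048 − 1)·33.0/26.7600

1.0592


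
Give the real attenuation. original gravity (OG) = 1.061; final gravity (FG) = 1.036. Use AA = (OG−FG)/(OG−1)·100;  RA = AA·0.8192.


AA = (1.061 − 1.036)/(1.061 − 1)·100 = 40.9836
RA = 40.9836·0.8192

33.5738 %


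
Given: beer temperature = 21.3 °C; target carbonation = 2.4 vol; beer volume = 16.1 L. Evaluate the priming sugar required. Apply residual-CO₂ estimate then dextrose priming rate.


residual = 14.695·(0.01821 + 0.09011·e^(−0.04·T));  sugar = (target − residual)·4.0·V
residual = 14.695·(0.01821 + 0.09011·e^(−0.04·21.3)) = 0.8324
sugar = (2.4 − 0.8324)·4.0·16.1

100.9513 g


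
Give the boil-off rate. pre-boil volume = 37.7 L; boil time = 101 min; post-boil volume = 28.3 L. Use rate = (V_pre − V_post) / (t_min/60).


rate = (37.7 − 28.3) / (101/60)

5.5842 L/hr


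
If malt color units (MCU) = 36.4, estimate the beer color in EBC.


SRM = 1.4922·MCU^0.6859;  EBC = SRM·1.97
SRM = 1.4922·36.4^0.6859 = 17.5625
EBC = 17.5625·1.97

34.5981 EBC


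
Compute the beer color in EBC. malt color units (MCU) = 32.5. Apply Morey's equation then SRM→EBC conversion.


SRM = 1.4922·MCU^0.6859;  EBC = SRM·1.97
SRM = 1.4922·32.5^0.6859 = 16.2490
EBC = 16.2490·1.97

32.0106 EBC


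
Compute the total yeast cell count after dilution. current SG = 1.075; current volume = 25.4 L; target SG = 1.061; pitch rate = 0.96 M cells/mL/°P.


V_w = V·((SG_c−1)/(SG_t−1)−1);  °P = 259 − 259/SG_t;  cells = rate·(V+V_w)·°P
V_w = 25.4·((1.075−1)/(1.061−1)−1) = 5.8295
V_final = 25.4 + 5.8295 = 31.2295
°P = 259 − 259/1.061 = 14.8907
cells = 0.96·31.2295·14.8907

446.4271 billion cells


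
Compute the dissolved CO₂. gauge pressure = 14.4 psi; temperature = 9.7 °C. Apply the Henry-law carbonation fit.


vols = (P + 14.695)·(0.01821 + 0.09011·e^(−0.04·T))
vols = (14.4 + 14.695)·(0.01821 + 0.09011·e^(−0.04·9.7))

2.3084 volumes


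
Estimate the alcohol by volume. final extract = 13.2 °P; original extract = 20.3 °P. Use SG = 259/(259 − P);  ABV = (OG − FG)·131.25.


OG = 259/(259 − 20.3) = 1.0850
FG = 259/(259 − 13.2) = 1.0537
ABV = (1.0850 − 1.0537)·131.25

4.1136 % ABV


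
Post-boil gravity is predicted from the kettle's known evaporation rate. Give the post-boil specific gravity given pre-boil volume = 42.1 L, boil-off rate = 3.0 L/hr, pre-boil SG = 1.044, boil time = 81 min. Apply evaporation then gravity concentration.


V_post = V_pre − rate·(t/60);  SG_post = 1 + (SG_pre−1)·V_pre/V_post
V_post = 42.1 − 3.0·(81/60) = 38.0500
SG_post = 1 + (1.044 − 1)·42.1/38.0500

1.0487


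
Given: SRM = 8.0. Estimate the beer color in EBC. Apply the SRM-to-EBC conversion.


EBC = SRM · 1.97
EBC = 8.0 · 1.97

15.7600 EBC


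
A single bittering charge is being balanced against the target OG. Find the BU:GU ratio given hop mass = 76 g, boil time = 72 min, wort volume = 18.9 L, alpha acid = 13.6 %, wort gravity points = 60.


U = 1.65·0.000125^(GP/1000)·(1−e^(−0.04t))/4.15;  IBU = (α/100)·m·U·1000/V;  BU:GU = IBU/GP
U = 1.65·0.000125^(60/1000)·(1−e^(−0.04·72))/4.15 = 0.2189
IBU = (13.6/100)·76·0.2189·1000/18.9 = 119.6881
BU:GU = 119.6881/60

1.9948


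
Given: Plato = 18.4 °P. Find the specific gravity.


SG = 259/(259 − P)
SG = 259/(259 − 18.4)

1.0765


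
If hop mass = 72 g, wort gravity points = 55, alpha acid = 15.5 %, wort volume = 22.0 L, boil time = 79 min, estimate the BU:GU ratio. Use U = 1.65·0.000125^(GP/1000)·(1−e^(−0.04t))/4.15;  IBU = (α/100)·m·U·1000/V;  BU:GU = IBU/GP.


U = 1.65·0.000125^(55/1000)·(1−e^(−0.04·79))/4.15 = 0.2322
IBU = (15.5/100)·72·0.2322·1000/22.0 = 117.8094
BU:GU = 117.8094/55

2.1420


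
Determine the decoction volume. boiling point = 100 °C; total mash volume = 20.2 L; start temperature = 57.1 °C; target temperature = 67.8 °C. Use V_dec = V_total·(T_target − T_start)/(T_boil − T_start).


V_dec = 20.2·(67.8 − 57.1)/(100 − 57.1)

5.0382 L


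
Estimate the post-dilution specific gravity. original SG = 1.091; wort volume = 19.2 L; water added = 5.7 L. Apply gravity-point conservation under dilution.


SG_new = 1 + (SG_old − 1)·V_old/(V_old + V_water)
pts = (1.091 − 1)·1000·19.2/(19.2 + 5.7) = 70.1687
SG_new = 1 + 70.1687/1000

1.0702


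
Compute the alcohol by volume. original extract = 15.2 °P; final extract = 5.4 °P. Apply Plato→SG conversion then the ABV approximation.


SG = 259/(259 − P);  ABV = (OG − FG)·131.25
OG = 259/(259 − 15.2) = 1.0623
FG = 259/(259 − 5.4) = 1.0213
ABV = (1.0623 − 1.0213)·131.25

5.3882 % ABV


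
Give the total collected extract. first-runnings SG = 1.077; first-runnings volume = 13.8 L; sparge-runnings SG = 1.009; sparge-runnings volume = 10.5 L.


total = Σ (SG_i − 1)·1000·V_i
first = (1.077 − 1)·1000·13.8 = 1062.6000
sparge = (1.009 − 1)·1000·10.5 = 94.5000
total = 1062.6000 + 94.5000

1157.1000 gravity·L


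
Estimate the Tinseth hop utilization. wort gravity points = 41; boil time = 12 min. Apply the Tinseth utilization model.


U = 1.65·0.000125^(GP/1000) · (1 − e^(−0.04·t))/4.15
bigness = 1.65·0.000125^(41/1000) = 1.1415
boil_factor = (1 − e^(−0.04·12))/4.15 = 0.0919
U = 1.1415 · 0.0919

0.1049


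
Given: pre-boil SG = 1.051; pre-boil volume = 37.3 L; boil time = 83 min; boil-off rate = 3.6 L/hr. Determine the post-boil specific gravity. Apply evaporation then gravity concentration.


V_post = V_pre − rate·(t/60);  SG_post = 1 + (SG_pre−1)·V_pre/V_post
V_post = 37.3 − 3.6·(83/60) = 32.3200
SG_post = 1 + (1.051 − 1)·37.3/32.3200

1.0589


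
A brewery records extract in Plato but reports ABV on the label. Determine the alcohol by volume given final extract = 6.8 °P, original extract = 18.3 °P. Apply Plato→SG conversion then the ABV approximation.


SG = 259/(259 − P);  ABV = (OG − FG)·131.25
OG = 259/(259 − 18.3) = 1.0760
FG = 259/(259 − 6.8) = 1.0270
ABV = (1.0760 − 1.0270)·131.25

6.4398 % ABV


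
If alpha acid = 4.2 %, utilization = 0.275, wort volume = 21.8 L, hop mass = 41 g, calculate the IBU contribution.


IBU = (α/100)·mass·U·1000 / V
IBU = (4.2/100)·41·0.275·1000 / 21.8

21.7225 IBU


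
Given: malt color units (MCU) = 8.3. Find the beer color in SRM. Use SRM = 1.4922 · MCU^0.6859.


SRM = 1.4922 · 8.3^0.6859

6.3712 SRM


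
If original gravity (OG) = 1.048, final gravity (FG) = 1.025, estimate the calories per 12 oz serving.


ABW = (OG−FG)·131.25·0.79/FG;  °P = 259 − 259/SG (for OG→OE and FG→AE);  RE = 0.1808·OE + 0.8192·AE;  Cal = (6.9·ABW + 4·(RE−0.1))·FG·3.55
ABW = (1.048 − 1.025)·131.25·0.79/1.025 = 2.3266
OE = 259 − 259/1.048 = 11.8626 °P
AE = 259 − 259/1.025 = 6.3171 °P
RE = 0.1808·11.8626 + 0.8192·6.3171 = 7.3197 °P
Cal = (6.9·2.3266 + 4·(7.3197−0.1))·1.025·3.55

163.4988 kcal


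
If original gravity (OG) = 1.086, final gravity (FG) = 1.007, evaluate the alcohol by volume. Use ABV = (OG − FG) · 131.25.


ABV = (1.086 − 1.007) · 131.25

10.3688 % ABV


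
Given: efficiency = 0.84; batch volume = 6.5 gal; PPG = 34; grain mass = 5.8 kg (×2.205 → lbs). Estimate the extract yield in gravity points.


points = lbs × PPG × eff / vol
lbs = 5.8 × 2.205 = 12.7890
points = 12.7890 × 34 × 0.84 / 6.5

56.1929 points


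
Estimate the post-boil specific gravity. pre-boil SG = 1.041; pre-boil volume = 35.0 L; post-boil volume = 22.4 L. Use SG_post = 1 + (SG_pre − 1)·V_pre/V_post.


pts_pre = (1.041 − 1)·1000 = 41.0000
pts_post = 41.0000·35.0/22.4 = 64.0625
SG_post = 1 + 64.0625/1000

1.0641


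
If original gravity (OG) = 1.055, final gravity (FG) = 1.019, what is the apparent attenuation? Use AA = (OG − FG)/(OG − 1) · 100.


AA = (1.055 − 1.019)/(1.055 − 1) · 100

65.4545 %


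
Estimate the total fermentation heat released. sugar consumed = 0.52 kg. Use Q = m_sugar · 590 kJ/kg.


Q = 0.52 · 590

306.8000 kJ


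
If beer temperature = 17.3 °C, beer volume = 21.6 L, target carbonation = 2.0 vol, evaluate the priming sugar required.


residual = 14.695·(0.01821 + 0.09011·e^(−0.04·T));  sugar = (target − residual)·4.0·V
residual = 14.695·(0.01821 + 0.09011·e^(−0.04·17.3)) = 0.9304
sugar = (2.0 − 0.9304)·4.0·21.6

92.4101 g


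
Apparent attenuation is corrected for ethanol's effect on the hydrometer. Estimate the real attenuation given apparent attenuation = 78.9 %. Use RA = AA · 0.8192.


RA = 78.9 · 0.8192

64.6349 %


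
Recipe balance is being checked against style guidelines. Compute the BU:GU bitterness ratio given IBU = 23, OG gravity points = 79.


BU:GU = IBU / OG_points
BU:GU = 23 / 79

0.2911


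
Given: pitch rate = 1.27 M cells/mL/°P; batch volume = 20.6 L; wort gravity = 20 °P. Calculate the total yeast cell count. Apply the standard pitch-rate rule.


cells (billions) = rate · V_L · °P
cells = 1.27 · 20.6 · 20

523.2400 billion cells


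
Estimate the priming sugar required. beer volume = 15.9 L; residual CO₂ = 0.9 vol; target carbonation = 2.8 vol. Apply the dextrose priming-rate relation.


sugar = (target − residual)·4.0·V
sugar = (2.8 − 0.9)·4.0·15.9

120.8400 g


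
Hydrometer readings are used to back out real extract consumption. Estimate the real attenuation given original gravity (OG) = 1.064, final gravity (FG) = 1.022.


AA = (OG−FG)/(OG−1)·100;  RA = AA·0.8192
AA = (1.064 − 1.022)/(1.064 − 1)·100 = 65.6250
RA = 65.6250·0.8192

53.7600 %


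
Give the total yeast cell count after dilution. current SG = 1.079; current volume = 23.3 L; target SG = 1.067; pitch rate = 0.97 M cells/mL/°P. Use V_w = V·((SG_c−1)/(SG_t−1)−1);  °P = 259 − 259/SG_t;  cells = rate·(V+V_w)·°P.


V_w = 23.3·((1.079−1)/(1.067−1)−1) = 4.1731
V_final = 23.3 + 4.1731 = 27.4731
°P = 259 − 259/1.067 = 16.2634
cells = 0.97·27.4731·16.2634

433.4012 billion cells


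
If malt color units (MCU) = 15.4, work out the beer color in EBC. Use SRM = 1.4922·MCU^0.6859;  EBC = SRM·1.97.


SRM = 1.4922·15.4^0.6859 = 9.7353
EBC = 9.7353·1.97

19.1785 EBC


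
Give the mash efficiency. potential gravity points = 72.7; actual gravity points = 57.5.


efficiency = actual / potential × 100
efficiency = 57.5 / 72.7 × 100

79.0922 %


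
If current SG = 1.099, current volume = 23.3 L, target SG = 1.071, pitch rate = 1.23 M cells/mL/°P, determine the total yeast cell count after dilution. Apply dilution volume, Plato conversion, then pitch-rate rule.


V_w = V·((SG_c−1)/(SG_t−1)−1);  °P = 259 − 259/SG_t;  cells = rate·(V+V_w)·°P
V_w = 23.3·((1.099−1)/(1.071−1)−1) = 9.1887
V_final = 23.3 + 9.1887 = 32.4887
°P = 259 − 259/1.071 = 17.1699
cells = 1.23·32.4887·17.1699

686.1302 billion cells


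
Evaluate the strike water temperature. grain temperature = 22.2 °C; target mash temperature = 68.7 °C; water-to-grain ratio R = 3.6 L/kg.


T_strike = (0.41/R)·(T_mash − T_grain) + T_mash
T_strike = (0.41/3.6)·(68.7 − 22.2) + 68.7

73.9958 °C
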